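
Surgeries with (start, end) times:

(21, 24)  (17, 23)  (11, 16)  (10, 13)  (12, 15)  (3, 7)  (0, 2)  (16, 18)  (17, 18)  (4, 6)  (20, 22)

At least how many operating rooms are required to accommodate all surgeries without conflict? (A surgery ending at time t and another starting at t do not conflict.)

3

Events (time:±→running): 0:+→1 2:-→0 3:+→1 4:+→2 6:-→1 7:-→0 10:+→1 11:+→2 12:+→3 … peak 3.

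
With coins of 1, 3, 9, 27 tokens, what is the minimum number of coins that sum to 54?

2

Use the largest denomination that fits, subtract, and repeat.
54 = 2×27
Total coins = 2 = 2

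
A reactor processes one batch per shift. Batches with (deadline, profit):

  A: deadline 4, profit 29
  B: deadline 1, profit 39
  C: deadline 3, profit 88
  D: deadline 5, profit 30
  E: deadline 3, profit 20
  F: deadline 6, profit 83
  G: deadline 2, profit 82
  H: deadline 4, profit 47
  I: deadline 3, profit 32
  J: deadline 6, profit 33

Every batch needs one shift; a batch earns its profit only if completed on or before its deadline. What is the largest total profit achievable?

Profit order: C=88 F=83 G=82 H=47 B=39 J=33 I=32 D=30 A=29 E=20
Assign: C→slot 3, F→slot 6, G→slot 2, H→slot 4, B→slot 1, J→slot 5, I skipped, D skipped, A skipped, E skipped.
Slots: [1:B] [2:G] [3:C] [4:H] [5:J] [6:F]
Profit = 39 + 82 + 88 + 47 + 33 + 83 = 372

372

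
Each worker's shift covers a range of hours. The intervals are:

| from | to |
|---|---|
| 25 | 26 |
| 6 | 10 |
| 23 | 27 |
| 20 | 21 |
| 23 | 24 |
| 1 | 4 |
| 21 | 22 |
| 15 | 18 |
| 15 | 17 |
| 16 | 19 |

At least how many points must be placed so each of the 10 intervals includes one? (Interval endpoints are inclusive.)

Process intervals by earliest right end; each time one isn't hit yet, stab at its right endpoint.
Sorted: [1,4] [6,10] [15,17] [15,18] [16,19] [20,21] [21,22] [23,24] [25,26] [23,27]
{[1,4]} hit by 4; {[6,10]} hit by 10; {[15,17],[15,18],[16,19]} hit by 17; {[20,21],[21,22]} hit by 21; {[23,24]} hit by 24; {[25,26],[23,27]} hit by 26.
Points: 4, 10, 17, 21, 24, 26 (6 total).

6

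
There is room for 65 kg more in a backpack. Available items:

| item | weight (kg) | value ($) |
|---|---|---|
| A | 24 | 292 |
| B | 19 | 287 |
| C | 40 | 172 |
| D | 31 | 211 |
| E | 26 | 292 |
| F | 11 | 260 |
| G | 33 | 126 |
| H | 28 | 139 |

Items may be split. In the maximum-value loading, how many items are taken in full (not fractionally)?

Greedy by value/weight ratio, highest first.
Ratios (sorted): F 23.64, B 15.11, A 12.17, E 11.23, D 6.81, H 4.96, C 4.30, G 3.82
take F (11 @ 260); take B (19 @ 287); take A (24 @ 292); take 11/26 of E → 123.54. Capacity used 65/65.
3 item(s) taken whole; one partial (take 11/26 of E).

3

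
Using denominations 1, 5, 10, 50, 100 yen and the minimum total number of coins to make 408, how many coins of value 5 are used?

1

Use the largest denomination that fits, subtract, and repeat.
408 − 4×100→8 − 1×5→3 − 3×1→0
Count of 5: 1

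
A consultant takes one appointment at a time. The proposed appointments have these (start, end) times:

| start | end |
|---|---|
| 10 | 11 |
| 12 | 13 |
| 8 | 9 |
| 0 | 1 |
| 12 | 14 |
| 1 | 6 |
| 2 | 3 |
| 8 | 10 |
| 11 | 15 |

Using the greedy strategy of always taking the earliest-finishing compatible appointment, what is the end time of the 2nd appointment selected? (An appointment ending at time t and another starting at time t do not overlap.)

Order by finish time; keep every interval that doesn't clash with the previous kept one.
By end time: (0,1), (2,3), (1,6), (8,9), (8,10), (10,11), (12,13), (12,14), (11,15).
Pick (0,1); next start ≥ 1 → (2,3); next start ≥ 3 → (8,9); next start ≥ 9 → (10,11); next start ≥ 11 → (12,13).
Selected: (0,1) (2,3) (8,9) (10,11) (12,13)

3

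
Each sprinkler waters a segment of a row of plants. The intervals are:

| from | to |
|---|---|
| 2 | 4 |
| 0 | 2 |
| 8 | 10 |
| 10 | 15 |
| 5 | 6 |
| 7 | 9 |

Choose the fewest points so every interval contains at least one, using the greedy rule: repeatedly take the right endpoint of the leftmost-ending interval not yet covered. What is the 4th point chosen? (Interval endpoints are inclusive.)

15

Process intervals by earliest right end; each time one isn't hit yet, stab at its right endpoint.
Sorted: [0,2] [2,4] [5,6] [7,9] [8,10] [10,15]
{[0,2],[2,4]} hit by 2; {[5,6]} hit by 6; {[7,9],[8,10]} hit by 9; {[10,15]} hit by 15.
Points: 2, 6, 9, 15 (4 total).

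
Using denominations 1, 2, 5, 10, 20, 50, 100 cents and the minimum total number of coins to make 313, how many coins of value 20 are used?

0

313 − 3×100→13 − 1×10→3 − 1×2→1 − 1×1→0
Count of 20: 0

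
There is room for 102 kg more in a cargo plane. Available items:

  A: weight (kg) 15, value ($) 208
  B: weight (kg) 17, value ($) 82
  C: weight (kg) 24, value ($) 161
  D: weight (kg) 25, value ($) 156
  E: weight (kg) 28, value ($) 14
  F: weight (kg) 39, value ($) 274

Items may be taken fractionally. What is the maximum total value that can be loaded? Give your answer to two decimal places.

792.76

Greedy by value/weight ratio, highest first.
Ratios (sorted): A 13.87, F 7.03, C 6.71, D 6.24, B 4.82, E 0.50
take A (15 @ 208); take F (39 @ 274); take C (24 @ 161); take 24/25 of D → 149.76. Capacity used 102/102.
Total value = 792.76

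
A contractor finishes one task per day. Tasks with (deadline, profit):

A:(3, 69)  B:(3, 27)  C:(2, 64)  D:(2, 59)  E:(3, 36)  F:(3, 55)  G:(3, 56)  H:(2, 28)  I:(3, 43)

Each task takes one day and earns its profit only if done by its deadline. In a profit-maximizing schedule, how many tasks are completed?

Profit order: A=69 C=64 D=59 G=56 F=55 I=43 E=36 H=28 B=27
Assign: A→slot 3, C→slot 2, D→slot 1, G skipped, F skipped, I skipped, E skipped, H skipped, B skipped.
Slots: [1:D] [2:C] [3:A]
3 of 9 scheduled.

3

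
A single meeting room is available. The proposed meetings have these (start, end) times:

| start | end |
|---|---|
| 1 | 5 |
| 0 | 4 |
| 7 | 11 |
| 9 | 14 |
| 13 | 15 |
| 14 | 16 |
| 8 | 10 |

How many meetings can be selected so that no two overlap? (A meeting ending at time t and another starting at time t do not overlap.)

Sort by end time and greedily take each interval whose start is ≥ the last chosen end.
By end time: (0,4), (1,5), (8,10), (7,11), (9,14), (13,15), (14,16).
Pick (0,4); next start ≥ 4 → (8,10); next start ≥ 10 → (13,15).
Selected 3 meetings.

3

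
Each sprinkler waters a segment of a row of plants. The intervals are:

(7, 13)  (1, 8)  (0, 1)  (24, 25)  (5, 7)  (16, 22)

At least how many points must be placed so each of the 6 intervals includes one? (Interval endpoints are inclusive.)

4

Process intervals by earliest right end; each time one isn't hit yet, stab at its right endpoint.
Sorted: [0,1] [5,7] [1,8] [7,13] [16,22] [24,25]
{[0,1]} hit by 1; {[5,7],[1,8],[7,13]} hit by 7; {[16,22]} hit by 22; {[24,25]} hit by 25.
Points: 1, 7, 22, 25 (4 total).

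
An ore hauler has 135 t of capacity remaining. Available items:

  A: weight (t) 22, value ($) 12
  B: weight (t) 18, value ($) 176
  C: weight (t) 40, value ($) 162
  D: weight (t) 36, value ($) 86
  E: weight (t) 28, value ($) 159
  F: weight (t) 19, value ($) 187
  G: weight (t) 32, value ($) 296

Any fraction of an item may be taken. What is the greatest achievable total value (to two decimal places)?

Order: F (187/19=9.84) > B (176/18=9.78) > G (296/32=9.25) > E (159/28=5.68) > C (162/40=4.05) > D (86/36=2.39) > A (12/22=0.55)
Fill: take F (19 @ 187) → take B (18 @ 176) → take G (32 @ 296) → take E (28 @ 159) → take 38/40 of C → 153.90; 135/135 used.
Total value = 971.90

971.90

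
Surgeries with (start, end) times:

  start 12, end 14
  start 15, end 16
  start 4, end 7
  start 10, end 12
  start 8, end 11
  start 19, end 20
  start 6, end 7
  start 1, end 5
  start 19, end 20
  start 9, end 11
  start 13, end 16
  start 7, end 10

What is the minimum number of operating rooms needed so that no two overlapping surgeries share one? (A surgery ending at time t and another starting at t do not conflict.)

3

Events (time:±→running): 1:+→1 4:+→2 5:-→1 6:+→2 7:-→1 7:-→0 7:+→1 8:+→2 9:+→3 … peak 3.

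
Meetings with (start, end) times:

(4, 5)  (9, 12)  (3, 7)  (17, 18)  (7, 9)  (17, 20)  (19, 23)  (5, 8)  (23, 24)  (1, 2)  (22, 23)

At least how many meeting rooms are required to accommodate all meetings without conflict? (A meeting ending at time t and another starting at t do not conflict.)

The answer is the maximum number of intervals overlapping at any instant.
starts: [1, 3, 4, 5, 7, 9, 17, 17, 19, 22, 23]
ends:   [2, 5, 7, 8, 9, 12, 18, 20, 23, 23, 24]
s1→1 e2→0 s3→1 s4→2  — peak 2.

2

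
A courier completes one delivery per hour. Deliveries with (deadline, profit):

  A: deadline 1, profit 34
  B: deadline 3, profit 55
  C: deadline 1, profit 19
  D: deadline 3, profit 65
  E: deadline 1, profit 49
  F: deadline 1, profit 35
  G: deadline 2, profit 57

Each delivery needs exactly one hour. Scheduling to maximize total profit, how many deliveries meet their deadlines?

3

Sort by profit descending; place each in the latest free slot ≤ its deadline.
By profit: D(d3,65), G(d2,57), B(d3,55), E(d1,49), F(d1,35), A(d1,34), C(d1,19)
D→slot 3; G→slot 2; B→slot 1; E skipped; F skipped; A skipped; C skipped.
3 of 7 scheduled.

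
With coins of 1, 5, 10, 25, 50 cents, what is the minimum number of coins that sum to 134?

134 = 2×50 + 1×25 + 1×5 + 4×1
Total coins = 2 + 1 + 1 + 4 = 8

8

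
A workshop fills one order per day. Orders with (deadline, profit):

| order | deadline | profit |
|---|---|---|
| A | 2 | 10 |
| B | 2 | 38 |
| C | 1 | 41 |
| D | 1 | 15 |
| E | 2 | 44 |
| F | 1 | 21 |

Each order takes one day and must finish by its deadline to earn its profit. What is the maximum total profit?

Sort by profit descending; place each in the latest free slot ≤ its deadline.
Profit order: E=44 C=41 B=38 F=21 D=15 A=10
Assign: E→slot 2, C→slot 1, B skipped, F skipped, D skipped, A skipped.
Slots: [1:C] [2:E]
Profit = 41 + 44 = 85

85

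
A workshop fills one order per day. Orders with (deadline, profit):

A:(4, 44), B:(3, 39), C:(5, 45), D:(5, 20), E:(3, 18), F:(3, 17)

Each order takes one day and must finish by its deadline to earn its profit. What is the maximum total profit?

166

Sort by profit descending; place each in the latest free slot ≤ its deadline.
Profit order: C=45 A=44 B=39 D=20 E=18 F=17
Assign: C→slot 5, A→slot 4, B→slot 3, D→slot 2, E→slot 1, F skipped.
Slots: [1:E] [2:D] [3:B] [4:A] [5:C]
Profit = 18 + 20 + 39 + 44 + 45 = 166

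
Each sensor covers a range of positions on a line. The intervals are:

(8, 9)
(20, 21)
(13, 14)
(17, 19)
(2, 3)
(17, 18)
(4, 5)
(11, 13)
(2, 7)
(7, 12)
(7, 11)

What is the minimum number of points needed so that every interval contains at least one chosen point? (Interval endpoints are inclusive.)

6

Sorted: [2,3] [4,5] [2,7] [8,9] [7,11] [7,12] [11,13] [13,14] [17,18] [17,19] [20,21]
{[2,3]} hit by 3; {[4,5],[2,7]} hit by 5; {[8,9],[7,11],[7,12]} hit by 9; {[11,13],[13,14]} hit by 13; {[17,18],[17,19]} hit by 18; {[20,21]} hit by 21.
Points: 3, 5, 9, 13, 18, 21 (6 total).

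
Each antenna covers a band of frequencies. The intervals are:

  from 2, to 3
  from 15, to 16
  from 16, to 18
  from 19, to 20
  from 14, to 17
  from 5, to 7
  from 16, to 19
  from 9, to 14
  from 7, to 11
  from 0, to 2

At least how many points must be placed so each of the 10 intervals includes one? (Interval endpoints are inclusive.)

By right end: [0,2]  [2,3]  [5,7]  [7,11]  [9,14]  [15,16]  [14,17]  [16,18]  [16,19]  [19,20]
[0,2] uncovered → point at 2; [5,7] uncovered → point at 7; [9,14] uncovered → point at 14; [15,16] uncovered → point at 16; [19,20] uncovered → point at 20.
Points: 2, 7, 14, 16, 20 (5 total).

5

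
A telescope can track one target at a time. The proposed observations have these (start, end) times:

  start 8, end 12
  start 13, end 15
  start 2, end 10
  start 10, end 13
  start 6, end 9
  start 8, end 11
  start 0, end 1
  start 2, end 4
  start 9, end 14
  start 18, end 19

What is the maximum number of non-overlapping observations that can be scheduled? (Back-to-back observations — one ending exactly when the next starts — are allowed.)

Sorted by end: (0,1)  (2,4)  (6,9)  (2,10)  (8,11)  (8,12)  (10,13)  (9,14)  (13,15)  (18,19)
take (0,1); take (2,4); take (6,9); skip (8,11); take (10,13); take (13,15); take (18,19).
Selected 6 observations.

6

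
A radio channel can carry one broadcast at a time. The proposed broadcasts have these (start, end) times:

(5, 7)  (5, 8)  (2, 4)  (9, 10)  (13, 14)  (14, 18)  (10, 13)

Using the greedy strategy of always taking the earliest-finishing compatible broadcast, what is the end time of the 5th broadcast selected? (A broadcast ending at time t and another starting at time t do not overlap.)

14

Sort by end time and greedily take each interval whose start is ≥ the last chosen end.
By end time: (2,4), (5,7), (5,8), (9,10), (10,13), (13,14), (14,18).
Pick (2,4); next start ≥ 4 → (5,7); next start ≥ 7 → (9,10); next start ≥ 10 → (10,13); next start ≥ 13 → (13,14); next start ≥ 14 → (14,18).
Selected: (2,4) (5,7) (9,10) (10,13) (13,14) (14,18)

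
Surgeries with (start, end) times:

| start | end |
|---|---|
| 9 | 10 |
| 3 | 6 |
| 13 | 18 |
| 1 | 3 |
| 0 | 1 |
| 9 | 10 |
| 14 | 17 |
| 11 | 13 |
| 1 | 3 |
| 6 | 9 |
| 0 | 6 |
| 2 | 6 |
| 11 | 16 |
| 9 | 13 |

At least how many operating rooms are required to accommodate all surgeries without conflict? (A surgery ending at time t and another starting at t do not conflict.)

4

starts: [0, 0, 1, 1, 2, 3, 6, 9, 9, 9, 11, 11, 13, 14]
ends:   [1, 3, 3, 6, 6, 6, 9, 10, 10, 13, 13, 16, 17, 18]
s0→1 s0→2 e1→1 s1→2 s1→3 s2→4  — peak 4.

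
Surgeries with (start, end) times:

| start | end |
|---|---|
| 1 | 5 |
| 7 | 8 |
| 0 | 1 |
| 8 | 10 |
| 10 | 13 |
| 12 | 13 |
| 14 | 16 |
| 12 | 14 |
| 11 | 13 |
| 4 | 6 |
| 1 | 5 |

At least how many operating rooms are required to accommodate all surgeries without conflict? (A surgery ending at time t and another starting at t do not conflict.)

4

Events (time:±→running): 0:+→1 1:-→0 1:+→1 1:+→2 4:+→3 5:-→2 5:-→1 6:-→0 7:+→1 8:-→0 8:+→1 10:-→0 10:+→1 11:+→2 12:+→3 12:+→4 … peak 4.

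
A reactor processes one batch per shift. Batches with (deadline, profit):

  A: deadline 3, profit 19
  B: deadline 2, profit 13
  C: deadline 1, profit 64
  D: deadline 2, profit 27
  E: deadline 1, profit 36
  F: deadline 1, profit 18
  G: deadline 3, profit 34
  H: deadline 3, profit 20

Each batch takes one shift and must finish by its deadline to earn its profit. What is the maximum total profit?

Take jobs in profit order; each goes to the latest open slot no later than its deadline.
Profit order: C=64 E=36 G=34 D=27 H=20 A=19 F=18 B=13
Assign: C→slot 1, E skipped, G→slot 3, D→slot 2, H skipped, A skipped, F skipped, B skipped.
Slots: [1:C] [2:D] [3:G]
Profit = 64 + 27 + 34 = 125

125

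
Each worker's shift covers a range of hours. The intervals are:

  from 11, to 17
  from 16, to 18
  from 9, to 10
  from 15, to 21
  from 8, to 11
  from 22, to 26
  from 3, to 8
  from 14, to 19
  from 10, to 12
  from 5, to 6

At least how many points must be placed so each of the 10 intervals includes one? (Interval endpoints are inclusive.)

Sorted: [5,6] [3,8] [9,10] [8,11] [10,12] [11,17] [16,18] [14,19] [15,21] [22,26]
{[5,6],[3,8]} hit by 6; {[9,10],[8,11],[10,12]} hit by 10; {[11,17],[16,18],[14,19],[15,21]} hit by 17; {[22,26]} hit by 26.
Points: 6, 10, 17, 26 (4 total).

4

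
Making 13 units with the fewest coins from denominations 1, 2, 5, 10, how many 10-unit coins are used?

1

13 = 1×10 + 1×2 + 1×1
Count of 10: 1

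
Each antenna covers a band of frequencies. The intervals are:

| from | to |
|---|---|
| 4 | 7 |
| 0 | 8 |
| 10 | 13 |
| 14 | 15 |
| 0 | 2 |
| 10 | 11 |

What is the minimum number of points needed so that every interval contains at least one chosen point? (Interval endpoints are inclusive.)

4

Sort by right endpoint; whenever an interval is uncovered, place a point at its right end.
By right end: [0,2]  [4,7]  [0,8]  [10,11]  [10,13]  [14,15]
[0,2] uncovered → point at 2; [4,7] uncovered → point at 7; [10,11] uncovered → point at 11; [14,15] uncovered → point at 15.
Points: 2, 7, 11, 15 (4 total).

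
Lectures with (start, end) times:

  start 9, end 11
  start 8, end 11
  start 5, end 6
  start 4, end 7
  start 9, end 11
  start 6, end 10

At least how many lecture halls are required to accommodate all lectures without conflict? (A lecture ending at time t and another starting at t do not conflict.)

starts: [4, 5, 6, 8, 9, 9]
ends:   [6, 7, 10, 11, 11, 11]
s4→1 s5→2 e6→1 s6→2 e7→1 s8→2 s9→3 s9→4  — peak 4.

4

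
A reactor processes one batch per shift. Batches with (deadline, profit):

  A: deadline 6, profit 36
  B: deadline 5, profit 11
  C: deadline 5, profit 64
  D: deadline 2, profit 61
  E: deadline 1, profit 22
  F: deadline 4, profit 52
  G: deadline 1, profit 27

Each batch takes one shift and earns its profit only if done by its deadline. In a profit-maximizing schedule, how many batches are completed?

6

Sort by profit descending; place each in the latest free slot ≤ its deadline.
By profit: C(d5,64), D(d2,61), F(d4,52), A(d6,36), G(d1,27), E(d1,22), B(d5,11)
C→slot 5; D→slot 2; F→slot 4; A→slot 6; G→slot 1; E skipped; B→slot 3.
6 of 7 scheduled.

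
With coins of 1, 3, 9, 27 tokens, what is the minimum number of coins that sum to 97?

Greedy: take as many of the largest coin as possible, then repeat with the remainder.
97 − 3×27→16 − 1×9→7 − 2×3→1 − 1×1→0
Total coins = 3 + 1 + 2 + 1 = 7

7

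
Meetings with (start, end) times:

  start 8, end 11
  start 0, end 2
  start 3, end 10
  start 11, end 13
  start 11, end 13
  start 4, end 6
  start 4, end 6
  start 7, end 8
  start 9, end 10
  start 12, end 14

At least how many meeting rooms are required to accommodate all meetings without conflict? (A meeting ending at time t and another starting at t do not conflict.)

Count concurrent intervals with a sweep; the peak is the room count.
starts: [0, 3, 4, 4, 7, 8, 9, 11, 11, 12]
ends:   [2, 6, 6, 8, 10, 10, 11, 13, 13, 14]
s0→1 e2→0 s3→1 s4→2 s4→3  — peak 3.

3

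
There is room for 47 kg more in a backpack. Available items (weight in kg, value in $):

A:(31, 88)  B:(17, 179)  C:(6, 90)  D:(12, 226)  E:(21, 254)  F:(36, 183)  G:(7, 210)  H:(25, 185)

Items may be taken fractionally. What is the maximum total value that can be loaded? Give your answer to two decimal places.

Ratios (sorted): G 30.00, D 18.83, C 15.00, E 12.10, B 10.53, H 7.40, F 5.08, A 2.84
take G (7 @ 210); take D (12 @ 226); take C (6 @ 90); take E (21 @ 254); take 1/17 of B → 10.53. Capacity used 47/47.
Total value = 790.53

790.53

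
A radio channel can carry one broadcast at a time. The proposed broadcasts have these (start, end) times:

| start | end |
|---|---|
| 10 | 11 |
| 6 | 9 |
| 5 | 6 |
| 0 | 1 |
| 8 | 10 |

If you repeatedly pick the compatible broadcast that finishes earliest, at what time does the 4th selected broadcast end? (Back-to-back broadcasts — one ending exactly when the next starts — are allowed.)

11

Order by finish time; keep every interval that doesn't clash with the previous kept one.
Sorted by end: (0,1)  (5,6)  (6,9)  (8,10)  (10,11)
take (0,1); take (5,6); take (6,9); skip (8,10); take (10,11).
Selected: (0,1) (5,6) (6,9) (10,11)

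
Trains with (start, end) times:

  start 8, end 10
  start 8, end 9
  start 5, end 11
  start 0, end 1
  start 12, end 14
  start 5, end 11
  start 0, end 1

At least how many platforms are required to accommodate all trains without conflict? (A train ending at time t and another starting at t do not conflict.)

4

The answer is the maximum number of intervals overlapping at any instant.
Events (time:±→running): 0:+→1 0:+→2 1:-→1 1:-→0 5:+→1 5:+→2 8:+→3 8:+→4 … peak 4.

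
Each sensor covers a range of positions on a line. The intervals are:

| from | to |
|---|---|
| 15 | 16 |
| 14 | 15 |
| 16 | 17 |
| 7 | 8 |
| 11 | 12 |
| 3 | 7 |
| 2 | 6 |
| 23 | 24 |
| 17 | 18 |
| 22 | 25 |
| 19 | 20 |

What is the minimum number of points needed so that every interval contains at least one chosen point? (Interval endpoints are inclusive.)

By right end: [2,6]  [3,7]  [7,8]  [11,12]  [14,15]  [15,16]  [16,17]  [17,18]  [19,20]  [23,24]  [22,25]
[2,6] uncovered → point at 6; [7,8] uncovered → point at 8; [11,12] uncovered → point at 12; [14,15] uncovered → point at 15; [16,17] uncovered → point at 17; [19,20] uncovered → point at 20; [23,24] uncovered → point at 24.
Points: 6, 8, 12, 15, 17, 20, 24 (7 total).

7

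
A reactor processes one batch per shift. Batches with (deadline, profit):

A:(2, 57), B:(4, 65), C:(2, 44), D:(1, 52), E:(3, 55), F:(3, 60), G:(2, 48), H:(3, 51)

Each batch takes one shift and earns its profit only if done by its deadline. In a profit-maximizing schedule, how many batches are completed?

Take jobs in profit order; each goes to the latest open slot no later than its deadline.
Profit order: B=65 F=60 A=57 E=55 D=52 H=51 G=48 C=44
Assign: B→slot 4, F→slot 3, A→slot 2, E→slot 1, D skipped, H skipped, G skipped, C skipped.
Slots: [1:E] [2:A] [3:F] [4:B]
4 of 8 scheduled.

4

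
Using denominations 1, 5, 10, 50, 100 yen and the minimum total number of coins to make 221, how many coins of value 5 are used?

0

Use the largest denomination that fits, subtract, and repeat.
221 = 2×100 + 2×10 + 1×1
Count of 5: 0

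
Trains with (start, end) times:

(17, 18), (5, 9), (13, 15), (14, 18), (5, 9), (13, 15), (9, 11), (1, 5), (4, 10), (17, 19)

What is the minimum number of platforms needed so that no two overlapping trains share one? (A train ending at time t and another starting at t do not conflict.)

starts: [1, 4, 5, 5, 9, 13, 13, 14, 17, 17]
ends:   [5, 9, 9, 10, 11, 15, 15, 18, 18, 19]
s1→1 s4→2 e5→1 s5→2 s5→3  — peak 3.

3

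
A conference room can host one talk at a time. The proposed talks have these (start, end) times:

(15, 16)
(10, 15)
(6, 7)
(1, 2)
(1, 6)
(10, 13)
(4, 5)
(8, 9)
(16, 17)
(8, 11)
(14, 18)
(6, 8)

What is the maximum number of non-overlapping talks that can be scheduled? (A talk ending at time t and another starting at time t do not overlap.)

7

By end time: (1,2), (4,5), (1,6), (6,7), (6,8), (8,9), (8,11), (10,13), (10,15), (15,16), (16,17), (14,18).
Pick (1,2); next start ≥ 2 → (4,5); next start ≥ 5 → (6,7); next start ≥ 7 → (8,9); next start ≥ 9 → (10,13); next start ≥ 13 → (15,16); next start ≥ 16 → (16,17).
Selected 7 talks.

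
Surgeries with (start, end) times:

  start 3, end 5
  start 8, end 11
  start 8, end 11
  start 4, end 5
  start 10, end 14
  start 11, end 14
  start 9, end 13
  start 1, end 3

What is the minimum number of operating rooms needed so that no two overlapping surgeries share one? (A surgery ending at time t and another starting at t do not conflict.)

The answer is the maximum number of intervals overlapping at any instant.
Events (time:±→running): 1:+→1 3:-→0 3:+→1 4:+→2 5:-→1 5:-→0 8:+→1 8:+→2 9:+→3 10:+→4 … peak 4.

4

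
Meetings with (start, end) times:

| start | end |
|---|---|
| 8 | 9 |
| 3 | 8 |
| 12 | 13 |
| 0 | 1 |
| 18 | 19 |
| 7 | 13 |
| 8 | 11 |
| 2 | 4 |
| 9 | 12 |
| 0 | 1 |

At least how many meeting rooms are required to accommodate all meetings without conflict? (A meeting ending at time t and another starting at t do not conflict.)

3

Events (time:±→running): 0:+→1 0:+→2 1:-→1 1:-→0 2:+→1 3:+→2 4:-→1 7:+→2 8:-→1 8:+→2 8:+→3 … peak 3.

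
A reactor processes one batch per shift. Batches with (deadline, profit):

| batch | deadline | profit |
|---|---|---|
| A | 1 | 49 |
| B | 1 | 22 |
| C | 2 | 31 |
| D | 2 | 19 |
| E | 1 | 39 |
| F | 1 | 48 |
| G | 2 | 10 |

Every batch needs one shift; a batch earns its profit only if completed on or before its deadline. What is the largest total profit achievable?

80

Profit order: A=49 F=48 E=39 C=31 B=22 D=19 G=10
Assign: A→slot 1, F skipped, E skipped, C→slot 2, B skipped, D skipped, G skipped.
Slots: [1:A] [2:C]
Profit = 49 + 31 = 80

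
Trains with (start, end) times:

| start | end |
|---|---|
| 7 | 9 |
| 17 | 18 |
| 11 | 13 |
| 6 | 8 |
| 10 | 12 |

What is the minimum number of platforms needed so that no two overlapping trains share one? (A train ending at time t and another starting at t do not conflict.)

Count concurrent intervals with a sweep; the peak is the room count.
Events (time:±→running): 6:+→1 7:+→2 … peak 2.

2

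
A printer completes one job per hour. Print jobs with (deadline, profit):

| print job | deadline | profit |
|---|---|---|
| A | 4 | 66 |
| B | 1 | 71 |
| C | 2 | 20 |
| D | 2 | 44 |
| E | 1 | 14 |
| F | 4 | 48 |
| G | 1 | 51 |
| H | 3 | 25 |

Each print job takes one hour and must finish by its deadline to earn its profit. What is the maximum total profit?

229

By profit: B(d1,71), A(d4,66), G(d1,51), F(d4,48), D(d2,44), H(d3,25), C(d2,20), E(d1,14)
B→slot 1; A→slot 4; G skipped; F→slot 3; D→slot 2; H skipped; C skipped; E skipped.
Profit = 71 + 44 + 48 + 66 = 229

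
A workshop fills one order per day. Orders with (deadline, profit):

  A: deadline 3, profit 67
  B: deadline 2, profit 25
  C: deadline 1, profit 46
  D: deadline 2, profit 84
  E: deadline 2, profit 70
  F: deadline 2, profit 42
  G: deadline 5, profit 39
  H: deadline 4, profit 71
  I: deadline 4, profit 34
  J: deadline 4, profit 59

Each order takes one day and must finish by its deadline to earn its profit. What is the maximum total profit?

Sort by profit descending; place each in the latest free slot ≤ its deadline.
By profit: D(d2,84), H(d4,71), E(d2,70), A(d3,67), J(d4,59), C(d1,46), F(d2,42), G(d5,39), I(d4,34), B(d2,25)
D→slot 2; H→slot 4; E→slot 1; A→slot 3; J skipped; C skipped; F skipped; G→slot 5; I skipped; B skipped.
Profit = 70 + 84 + 67 + 71 + 39 = 331

331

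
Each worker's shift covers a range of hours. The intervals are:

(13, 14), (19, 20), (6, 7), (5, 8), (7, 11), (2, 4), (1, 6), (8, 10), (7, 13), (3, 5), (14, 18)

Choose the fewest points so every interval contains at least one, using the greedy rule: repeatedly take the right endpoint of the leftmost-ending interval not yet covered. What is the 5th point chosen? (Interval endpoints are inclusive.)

Process intervals by earliest right end; each time one isn't hit yet, stab at its right endpoint.
By right end: [2,4]  [3,5]  [1,6]  [6,7]  [5,8]  [8,10]  [7,11]  [7,13]  [13,14]  [14,18]  [19,20]
[2,4] uncovered → point at 4; [6,7] uncovered → point at 7; [8,10] uncovered → point at 10; [13,14] uncovered → point at 14; [19,20] uncovered → point at 20.
Points: 4, 7, 10, 14, 20 (5 total).

20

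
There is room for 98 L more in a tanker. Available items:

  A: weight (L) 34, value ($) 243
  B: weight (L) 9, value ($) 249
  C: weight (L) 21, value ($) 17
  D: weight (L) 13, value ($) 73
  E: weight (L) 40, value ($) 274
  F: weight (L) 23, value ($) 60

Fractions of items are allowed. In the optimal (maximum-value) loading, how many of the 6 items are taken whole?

Ratios (sorted): B 27.67, A 7.15, E 6.85, D 5.62, F 2.61, C 0.81
take B (9 @ 249); take A (34 @ 243); take E (40 @ 274); take D (13 @ 73); take 2/23 of F → 5.22. Capacity used 98/98.
4 item(s) taken whole; one partial (take 2/23 of F).

4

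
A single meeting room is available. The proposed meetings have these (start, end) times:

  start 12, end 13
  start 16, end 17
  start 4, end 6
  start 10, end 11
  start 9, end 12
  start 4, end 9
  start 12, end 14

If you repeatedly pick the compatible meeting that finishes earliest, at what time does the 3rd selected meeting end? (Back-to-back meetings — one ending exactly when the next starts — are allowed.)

Sort by end time and greedily take each interval whose start is ≥ the last chosen end.
Sorted by end: (4,6)  (4,9)  (10,11)  (9,12)  (12,13)  (12,14)  (16,17)
take (4,6); skip (4,9); take (10,11); skip (9,12); take (12,13); skip (12,14); take (16,17).
Selected: (4,6) (10,11) (12,13) (16,17)

13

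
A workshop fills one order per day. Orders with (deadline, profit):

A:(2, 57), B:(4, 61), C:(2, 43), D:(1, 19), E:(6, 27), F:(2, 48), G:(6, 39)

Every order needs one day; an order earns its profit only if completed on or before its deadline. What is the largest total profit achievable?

232

Sort by profit descending; place each in the latest free slot ≤ its deadline.
By profit: B(d4,61), A(d2,57), F(d2,48), C(d2,43), G(d6,39), E(d6,27), D(d1,19)
B→slot 4; A→slot 2; F→slot 1; C skipped; G→slot 6; E→slot 5; D skipped.
Profit = 48 + 57 + 61 + 27 + 39 = 232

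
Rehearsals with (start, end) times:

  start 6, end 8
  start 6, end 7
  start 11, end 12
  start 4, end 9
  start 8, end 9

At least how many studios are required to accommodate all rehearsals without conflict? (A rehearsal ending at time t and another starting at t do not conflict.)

3

Count concurrent intervals with a sweep; the peak is the room count.
starts: [4, 6, 6, 8, 11]
ends:   [7, 8, 9, 9, 12]
s4→1 s6→2 s6→3  — peak 3.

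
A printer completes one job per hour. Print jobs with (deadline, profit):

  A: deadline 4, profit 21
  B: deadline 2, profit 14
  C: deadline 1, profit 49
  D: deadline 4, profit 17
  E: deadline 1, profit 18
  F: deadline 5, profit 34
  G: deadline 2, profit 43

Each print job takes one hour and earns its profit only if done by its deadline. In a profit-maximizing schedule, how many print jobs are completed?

5

Take jobs in profit order; each goes to the latest open slot no later than its deadline.
By profit: C(d1,49), G(d2,43), F(d5,34), A(d4,21), E(d1,18), D(d4,17), B(d2,14)
C→slot 1; G→slot 2; F→slot 5; A→slot 4; E skipped; D→slot 3; B skipped.
5 of 7 scheduled.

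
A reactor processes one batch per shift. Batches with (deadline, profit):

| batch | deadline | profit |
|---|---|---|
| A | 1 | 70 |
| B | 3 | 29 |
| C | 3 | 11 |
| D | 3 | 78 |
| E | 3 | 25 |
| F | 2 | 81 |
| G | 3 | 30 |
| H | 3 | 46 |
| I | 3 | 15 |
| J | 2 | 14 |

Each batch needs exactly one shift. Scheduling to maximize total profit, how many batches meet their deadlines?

3

Sort by profit descending; place each in the latest free slot ≤ its deadline.
By profit: F(d2,81), D(d3,78), A(d1,70), H(d3,46), G(d3,30), B(d3,29), E(d3,25), I(d3,15), J(d2,14), C(d3,11)
F→slot 2; D→slot 3; A→slot 1; H skipped; G skipped; B skipped; E skipped; I skipped; J skipped; C skipped.
3 of 10 scheduled.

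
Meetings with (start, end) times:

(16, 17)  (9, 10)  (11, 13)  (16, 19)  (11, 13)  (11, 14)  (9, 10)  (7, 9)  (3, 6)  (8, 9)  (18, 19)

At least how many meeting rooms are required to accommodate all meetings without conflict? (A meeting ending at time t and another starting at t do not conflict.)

Count concurrent intervals with a sweep; the peak is the room count.
starts: [3, 7, 8, 9, 9, 11, 11, 11, 16, 16, 18]
ends:   [6, 9, 9, 10, 10, 13, 13, 14, 17, 19, 19]
s3→1 e6→0 s7→1 s8→2 e9→1 e9→0 s9→1 s9→2 e10→1 e10→0 s11→1 s11→2 s11→3  — peak 3.

3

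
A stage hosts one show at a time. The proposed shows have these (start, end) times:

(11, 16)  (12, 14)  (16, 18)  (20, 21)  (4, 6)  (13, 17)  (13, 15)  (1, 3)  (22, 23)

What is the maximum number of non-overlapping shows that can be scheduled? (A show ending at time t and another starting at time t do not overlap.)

By end time: (1,3), (4,6), (12,14), (13,15), (11,16), (13,17), (16,18), (20,21), (22,23).
Pick (1,3); next start ≥ 3 → (4,6); next start ≥ 6 → (12,14); next start ≥ 14 → (16,18); next start ≥ 18 → (20,21); next start ≥ 21 → (22,23).
Selected 6 shows.

6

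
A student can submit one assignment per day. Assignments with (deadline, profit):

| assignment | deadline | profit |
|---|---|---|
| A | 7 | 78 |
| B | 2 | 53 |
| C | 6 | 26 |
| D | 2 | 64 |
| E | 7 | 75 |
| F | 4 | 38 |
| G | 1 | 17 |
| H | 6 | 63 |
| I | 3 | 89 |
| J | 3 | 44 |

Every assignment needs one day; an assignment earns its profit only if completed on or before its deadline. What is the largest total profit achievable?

460

Profit order: I=89 A=78 E=75 D=64 H=63 B=53 J=44 F=38 C=26 G=17
Assign: I→slot 3, A→slot 7, E→slot 6, D→slot 2, H→slot 5, B→slot 1, J skipped, F→slot 4, C skipped, G skipped.
Slots: [1:B] [2:D] [3:I] [4:F] [5:H] [6:E] [7:A]
Profit = 53 + 64 + 89 + 38 + 63 + 75 + 78 = 460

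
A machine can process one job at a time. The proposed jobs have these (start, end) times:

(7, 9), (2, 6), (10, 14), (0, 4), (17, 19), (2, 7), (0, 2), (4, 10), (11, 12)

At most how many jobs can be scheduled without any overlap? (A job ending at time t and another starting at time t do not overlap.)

Order by finish time; keep every interval that doesn't clash with the previous kept one.
By end time: (0,2), (0,4), (2,6), (2,7), (7,9), (4,10), (11,12), (10,14), (17,19).
Pick (0,2); next start ≥ 2 → (2,6); next start ≥ 6 → (7,9); next start ≥ 9 → (11,12); next start ≥ 12 → (17,19).
Selected 5 jobs.

5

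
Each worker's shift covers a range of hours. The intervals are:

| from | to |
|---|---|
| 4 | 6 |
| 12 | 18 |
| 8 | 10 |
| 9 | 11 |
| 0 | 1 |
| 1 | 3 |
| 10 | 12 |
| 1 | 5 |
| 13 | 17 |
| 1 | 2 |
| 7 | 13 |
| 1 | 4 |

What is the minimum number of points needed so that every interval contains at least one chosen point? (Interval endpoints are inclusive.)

Process intervals by earliest right end; each time one isn't hit yet, stab at its right endpoint.
By right end: [0,1]  [1,2]  [1,3]  [1,4]  [1,5]  [4,6]  [8,10]  [9,11]  [10,12]  [7,13]  [13,17]  [12,18]
[0,1] uncovered → point at 1; [4,6] uncovered → point at 6; [8,10] uncovered → point at 10; [13,17] uncovered → point at 17.
Points: 1, 6, 10, 17 (4 total).

4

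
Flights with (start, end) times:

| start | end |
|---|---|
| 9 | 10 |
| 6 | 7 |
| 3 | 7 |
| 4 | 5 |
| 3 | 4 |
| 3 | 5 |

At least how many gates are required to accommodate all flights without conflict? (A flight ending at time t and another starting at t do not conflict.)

3

The answer is the maximum number of intervals overlapping at any instant.
starts: [3, 3, 3, 4, 6, 9]
ends:   [4, 5, 5, 7, 7, 10]
s3→1 s3→2 s3→3  — peak 3.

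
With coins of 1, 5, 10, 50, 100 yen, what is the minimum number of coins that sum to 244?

10

Greedy: take as many of the largest coin as possible, then repeat with the remainder.
244 − 2×100→44 − 4×10→4 − 4×1→0
Total coins = 2 + 4 + 4 = 10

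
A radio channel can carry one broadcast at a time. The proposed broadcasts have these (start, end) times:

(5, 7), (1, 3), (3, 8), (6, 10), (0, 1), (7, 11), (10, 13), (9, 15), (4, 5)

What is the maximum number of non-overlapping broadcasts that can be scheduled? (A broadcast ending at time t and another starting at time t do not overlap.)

5

Order by finish time; keep every interval that doesn't clash with the previous kept one.
By end time: (0,1), (1,3), (4,5), (5,7), (3,8), (6,10), (7,11), (10,13), (9,15).
Pick (0,1); next start ≥ 1 → (1,3); next start ≥ 3 → (4,5); next start ≥ 5 → (5,7); next start ≥ 7 → (7,11).
Selected 5 broadcasts.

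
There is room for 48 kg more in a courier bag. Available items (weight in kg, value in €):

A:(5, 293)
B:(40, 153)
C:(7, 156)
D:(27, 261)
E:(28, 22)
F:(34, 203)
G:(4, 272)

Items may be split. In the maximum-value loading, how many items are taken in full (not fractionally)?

Sort by value per unit weight and fill in that order.
Order: G (272/4=68.00) > A (293/5=58.60) > C (156/7=22.29) > D (261/27=9.67) > F (203/34=5.97) > B (153/40=3.83) > E (22/28=0.79)
Fill: take G (4 @ 272) → take A (5 @ 293) → take C (7 @ 156) → take D (27 @ 261) → take 5/34 of F → 29.85; 48/48 used.
4 item(s) taken whole; one partial (take 5/34 of F).

4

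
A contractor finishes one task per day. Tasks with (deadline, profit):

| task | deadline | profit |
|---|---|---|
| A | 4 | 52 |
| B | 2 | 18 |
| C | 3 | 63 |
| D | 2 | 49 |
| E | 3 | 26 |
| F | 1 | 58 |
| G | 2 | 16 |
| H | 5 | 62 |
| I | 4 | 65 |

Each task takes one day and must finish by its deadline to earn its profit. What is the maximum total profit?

Take jobs in profit order; each goes to the latest open slot no later than its deadline.
Profit order: I=65 C=63 H=62 F=58 A=52 D=49 E=26 B=18 G=16
Assign: I→slot 4, C→slot 3, H→slot 5, F→slot 1, A→slot 2, D skipped, E skipped, B skipped, G skipped.
Slots: [1:F] [2:A] [3:C] [4:I] [5:H]
Profit = 58 + 52 + 63 + 65 + 62 = 300

300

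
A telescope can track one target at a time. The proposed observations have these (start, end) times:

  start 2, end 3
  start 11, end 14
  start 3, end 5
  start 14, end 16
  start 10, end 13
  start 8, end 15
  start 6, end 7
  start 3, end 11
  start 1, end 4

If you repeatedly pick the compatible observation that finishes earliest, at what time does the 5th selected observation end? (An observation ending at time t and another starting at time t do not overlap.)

16

Order by finish time; keep every interval that doesn't clash with the previous kept one.
By end time: (2,3), (1,4), (3,5), (6,7), (3,11), (10,13), (11,14), (8,15), (14,16).
Pick (2,3); next start ≥ 3 → (3,5); next start ≥ 5 → (6,7); next start ≥ 7 → (10,13); next start ≥ 13 → (14,16).
Selected: (2,3) (3,5) (6,7) (10,13) (14,16)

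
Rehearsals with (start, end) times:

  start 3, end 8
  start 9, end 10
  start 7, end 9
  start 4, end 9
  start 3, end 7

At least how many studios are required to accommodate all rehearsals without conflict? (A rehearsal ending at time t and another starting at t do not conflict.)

3

The answer is the maximum number of intervals overlapping at any instant.
starts: [3, 3, 4, 7, 9]
ends:   [7, 8, 9, 9, 10]
s3→1 s3→2 s4→3  — peak 3.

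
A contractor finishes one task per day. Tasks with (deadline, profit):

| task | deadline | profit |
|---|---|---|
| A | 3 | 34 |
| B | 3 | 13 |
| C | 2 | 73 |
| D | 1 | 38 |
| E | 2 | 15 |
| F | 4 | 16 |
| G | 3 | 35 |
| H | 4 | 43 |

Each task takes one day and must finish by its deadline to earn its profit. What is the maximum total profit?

189

Profit order: C=73 H=43 D=38 G=35 A=34 F=16 E=15 B=13
Assign: C→slot 2, H→slot 4, D→slot 1, G→slot 3, A skipped, F skipped, E skipped, B skipped.
Slots: [1:D] [2:C] [3:G] [4:H]
Profit = 38 + 73 + 35 + 43 = 189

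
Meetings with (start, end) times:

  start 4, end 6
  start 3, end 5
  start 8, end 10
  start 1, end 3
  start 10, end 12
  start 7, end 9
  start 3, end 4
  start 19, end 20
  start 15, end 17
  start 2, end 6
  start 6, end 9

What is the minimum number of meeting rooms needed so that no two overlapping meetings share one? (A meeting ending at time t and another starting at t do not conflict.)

3

starts: [1, 2, 3, 3, 4, 6, 7, 8, 10, 15, 19]
ends:   [3, 4, 5, 6, 6, 9, 9, 10, 12, 17, 20]
s1→1 s2→2 e3→1 s3→2 s3→3  — peak 3.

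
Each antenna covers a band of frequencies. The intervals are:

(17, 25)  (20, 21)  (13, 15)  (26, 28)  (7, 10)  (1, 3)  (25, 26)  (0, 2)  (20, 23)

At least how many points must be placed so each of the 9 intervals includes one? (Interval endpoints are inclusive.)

Process intervals by earliest right end; each time one isn't hit yet, stab at its right endpoint.
By right end: [0,2]  [1,3]  [7,10]  [13,15]  [20,21]  [20,23]  [17,25]  [25,26]  [26,28]
[0,2] uncovered → point at 2; [7,10] uncovered → point at 10; [13,15] uncovered → point at 15; [20,21] uncovered → point at 21; [25,26] uncovered → point at 26.
Points: 2, 10, 15, 21, 26 (5 total).

5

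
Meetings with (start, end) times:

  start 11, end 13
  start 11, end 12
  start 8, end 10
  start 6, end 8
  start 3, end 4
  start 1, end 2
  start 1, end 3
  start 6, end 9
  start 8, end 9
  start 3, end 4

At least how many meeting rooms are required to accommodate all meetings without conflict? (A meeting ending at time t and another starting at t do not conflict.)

Count concurrent intervals with a sweep; the peak is the room count.
Events (time:±→running): 1:+→1 1:+→2 2:-→1 3:-→0 3:+→1 3:+→2 4:-→1 4:-→0 6:+→1 6:+→2 8:-→1 8:+→2 8:+→3 … peak 3.

3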